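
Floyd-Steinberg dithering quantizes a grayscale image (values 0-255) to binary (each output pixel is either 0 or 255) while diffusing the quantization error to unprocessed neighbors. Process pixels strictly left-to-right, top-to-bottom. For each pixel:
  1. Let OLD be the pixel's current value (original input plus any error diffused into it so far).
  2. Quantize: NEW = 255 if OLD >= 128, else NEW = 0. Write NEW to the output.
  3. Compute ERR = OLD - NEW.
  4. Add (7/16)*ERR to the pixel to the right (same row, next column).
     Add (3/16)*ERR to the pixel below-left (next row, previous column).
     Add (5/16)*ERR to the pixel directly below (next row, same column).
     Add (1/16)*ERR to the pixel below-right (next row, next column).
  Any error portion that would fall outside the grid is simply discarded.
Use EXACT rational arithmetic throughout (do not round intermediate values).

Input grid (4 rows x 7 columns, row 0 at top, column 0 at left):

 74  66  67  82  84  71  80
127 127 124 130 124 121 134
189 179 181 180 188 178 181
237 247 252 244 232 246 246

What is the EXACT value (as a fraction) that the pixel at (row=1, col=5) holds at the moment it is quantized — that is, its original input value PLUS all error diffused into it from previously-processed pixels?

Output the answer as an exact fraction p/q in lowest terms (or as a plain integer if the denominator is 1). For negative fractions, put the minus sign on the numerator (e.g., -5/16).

(0,0): OLD=74 → NEW=0, ERR=74
(0,1): OLD=787/8 → NEW=0, ERR=787/8
(0,2): OLD=14085/128 → NEW=0, ERR=14085/128
(0,3): OLD=266531/2048 → NEW=255, ERR=-255709/2048
(0,4): OLD=962549/32768 → NEW=0, ERR=962549/32768
(0,5): OLD=43962291/524288 → NEW=0, ERR=43962291/524288
(0,6): OLD=978824677/8388608 → NEW=0, ERR=978824677/8388608
(1,0): OLD=21577/128 → NEW=255, ERR=-11063/128
(1,1): OLD=148671/1024 → NEW=255, ERR=-112449/1024
(1,2): OLD=3050091/32768 → NEW=0, ERR=3050091/32768
(1,3): OLD=18886191/131072 → NEW=255, ERR=-14537169/131072
(1,4): OLD=776575949/8388608 → NEW=0, ERR=776575949/8388608
(1,5): OLD=14188123293/67108864 → NEW=255, ERR=-2924637027/67108864
Target (1,5): original=121, with diffused error = 14188123293/67108864

Answer: 14188123293/67108864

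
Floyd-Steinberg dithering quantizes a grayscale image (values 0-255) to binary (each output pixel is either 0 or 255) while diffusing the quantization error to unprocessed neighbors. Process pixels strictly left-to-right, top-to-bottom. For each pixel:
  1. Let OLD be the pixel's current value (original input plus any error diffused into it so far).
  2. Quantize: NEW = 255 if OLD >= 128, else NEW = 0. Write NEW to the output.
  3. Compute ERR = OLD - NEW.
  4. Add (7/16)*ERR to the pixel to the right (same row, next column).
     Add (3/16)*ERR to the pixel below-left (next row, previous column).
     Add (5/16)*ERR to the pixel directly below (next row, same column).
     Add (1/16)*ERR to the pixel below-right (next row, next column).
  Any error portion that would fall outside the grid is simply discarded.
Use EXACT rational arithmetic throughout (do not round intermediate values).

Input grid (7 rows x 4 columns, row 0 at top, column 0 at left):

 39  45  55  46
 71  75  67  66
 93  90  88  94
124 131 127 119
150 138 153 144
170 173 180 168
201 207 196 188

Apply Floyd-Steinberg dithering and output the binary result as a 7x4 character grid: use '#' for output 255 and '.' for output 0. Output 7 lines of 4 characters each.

(0,0): OLD=39 → NEW=0, ERR=39
(0,1): OLD=993/16 → NEW=0, ERR=993/16
(0,2): OLD=21031/256 → NEW=0, ERR=21031/256
(0,3): OLD=335633/4096 → NEW=0, ERR=335633/4096
(1,0): OLD=24275/256 → NEW=0, ERR=24275/256
(1,1): OLD=314821/2048 → NEW=255, ERR=-207419/2048
(1,2): OLD=4430633/65536 → NEW=0, ERR=4430633/65536
(1,3): OLD=132455023/1048576 → NEW=0, ERR=132455023/1048576
(2,0): OLD=3396167/32768 → NEW=0, ERR=3396167/32768
(2,1): OLD=128237437/1048576 → NEW=0, ERR=128237437/1048576
(2,2): OLD=377459281/2097152 → NEW=255, ERR=-157314479/2097152
(2,3): OLD=3519245741/33554432 → NEW=0, ERR=3519245741/33554432
(3,0): OLD=3008473815/16777216 → NEW=255, ERR=-1269716265/16777216
(3,1): OLD=34499315849/268435456 → NEW=255, ERR=-33951725431/268435456
(3,2): OLD=324408183671/4294967296 → NEW=0, ERR=324408183671/4294967296
(3,3): OLD=12378612238529/68719476736 → NEW=255, ERR=-5144854329151/68719476736
(4,0): OLD=440812616907/4294967296 → NEW=0, ERR=440812616907/4294967296
(4,1): OLD=5250507630305/34359738368 → NEW=255, ERR=-3511225653535/34359738368
(4,2): OLD=120894569896129/1099511627776 → NEW=0, ERR=120894569896129/1099511627776
(4,3): OLD=3050996928356503/17592186044416 → NEW=255, ERR=-1435010512969577/17592186044416
(5,0): OLD=100557316076635/549755813888 → NEW=255, ERR=-39630416464805/549755813888
(5,1): OLD=2402357990227677/17592186044416 → NEW=255, ERR=-2083649451098403/17592186044416
(5,2): OLD=1239023005262529/8796093022208 → NEW=255, ERR=-1003980715400511/8796093022208
(5,3): OLD=27991326625273233/281474976710656 → NEW=0, ERR=27991326625273233/281474976710656
(6,0): OLD=43984655331177847/281474976710656 → NEW=255, ERR=-27791463730039433/281474976710656
(6,1): OLD=454339998759115185/4503599627370496 → NEW=0, ERR=454339998759115185/4503599627370496
(6,2): OLD=15543647209854297607/72057594037927936 → NEW=255, ERR=-2831039269817326073/72057594037927936
(6,3): OLD=224536256037154701105/1152921504606846976 → NEW=255, ERR=-69458727637591277775/1152921504606846976
Row 0: ....
Row 1: .#..
Row 2: ..#.
Row 3: ##.#
Row 4: .#.#
Row 5: ###.
Row 6: #.##

Answer: ....
.#..
..#.
##.#
.#.#
###.
#.##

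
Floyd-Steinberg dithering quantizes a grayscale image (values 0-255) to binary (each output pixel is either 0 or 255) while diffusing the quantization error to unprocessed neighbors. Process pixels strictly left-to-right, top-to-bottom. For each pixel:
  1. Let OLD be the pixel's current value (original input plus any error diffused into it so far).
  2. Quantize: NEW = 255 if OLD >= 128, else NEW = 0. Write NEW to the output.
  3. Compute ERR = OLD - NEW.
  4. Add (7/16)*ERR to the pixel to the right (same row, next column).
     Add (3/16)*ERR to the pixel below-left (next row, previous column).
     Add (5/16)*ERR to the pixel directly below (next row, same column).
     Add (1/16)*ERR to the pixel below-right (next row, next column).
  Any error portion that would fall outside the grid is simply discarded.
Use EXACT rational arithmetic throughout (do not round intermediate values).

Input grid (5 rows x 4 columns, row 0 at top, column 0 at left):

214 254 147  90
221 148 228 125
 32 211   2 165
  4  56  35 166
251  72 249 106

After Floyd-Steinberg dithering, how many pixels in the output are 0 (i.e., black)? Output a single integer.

Answer: 10

Derivation:
(0,0): OLD=214 → NEW=255, ERR=-41
(0,1): OLD=3777/16 → NEW=255, ERR=-303/16
(0,2): OLD=35511/256 → NEW=255, ERR=-29769/256
(0,3): OLD=160257/4096 → NEW=0, ERR=160257/4096
(1,0): OLD=52387/256 → NEW=255, ERR=-12893/256
(1,1): OLD=195957/2048 → NEW=0, ERR=195957/2048
(1,2): OLD=15707289/65536 → NEW=255, ERR=-1004391/65536
(1,3): OLD=129240959/1048576 → NEW=0, ERR=129240959/1048576
(2,0): OLD=1120727/32768 → NEW=0, ERR=1120727/32768
(2,1): OLD=261979053/1048576 → NEW=255, ERR=-5407827/1048576
(2,2): OLD=50425153/2097152 → NEW=0, ERR=50425153/2097152
(2,3): OLD=7149726429/33554432 → NEW=255, ERR=-1406653731/33554432
(3,0): OLD=230201703/16777216 → NEW=0, ERR=230201703/16777216
(3,1): OLD=17995187193/268435456 → NEW=0, ERR=17995187193/268435456
(3,2): OLD=273418170375/4294967296 → NEW=0, ERR=273418170375/4294967296
(3,3): OLD=12524372656305/68719476736 → NEW=255, ERR=-4999093911375/68719476736
(4,0): OLD=1150438489115/4294967296 → NEW=255, ERR=55221828635/4294967296
(4,1): OLD=3826578123985/34359738368 → NEW=0, ERR=3826578123985/34359738368
(4,2): OLD=338833428869297/1099511627776 → NEW=255, ERR=58457963786417/1099511627776
(4,3): OLD=1944045005919015/17592186044416 → NEW=0, ERR=1944045005919015/17592186044416
Output grid:
  Row 0: ###.  (1 black, running=1)
  Row 1: #.#.  (2 black, running=3)
  Row 2: .#.#  (2 black, running=5)
  Row 3: ...#  (3 black, running=8)
  Row 4: #.#.  (2 black, running=10)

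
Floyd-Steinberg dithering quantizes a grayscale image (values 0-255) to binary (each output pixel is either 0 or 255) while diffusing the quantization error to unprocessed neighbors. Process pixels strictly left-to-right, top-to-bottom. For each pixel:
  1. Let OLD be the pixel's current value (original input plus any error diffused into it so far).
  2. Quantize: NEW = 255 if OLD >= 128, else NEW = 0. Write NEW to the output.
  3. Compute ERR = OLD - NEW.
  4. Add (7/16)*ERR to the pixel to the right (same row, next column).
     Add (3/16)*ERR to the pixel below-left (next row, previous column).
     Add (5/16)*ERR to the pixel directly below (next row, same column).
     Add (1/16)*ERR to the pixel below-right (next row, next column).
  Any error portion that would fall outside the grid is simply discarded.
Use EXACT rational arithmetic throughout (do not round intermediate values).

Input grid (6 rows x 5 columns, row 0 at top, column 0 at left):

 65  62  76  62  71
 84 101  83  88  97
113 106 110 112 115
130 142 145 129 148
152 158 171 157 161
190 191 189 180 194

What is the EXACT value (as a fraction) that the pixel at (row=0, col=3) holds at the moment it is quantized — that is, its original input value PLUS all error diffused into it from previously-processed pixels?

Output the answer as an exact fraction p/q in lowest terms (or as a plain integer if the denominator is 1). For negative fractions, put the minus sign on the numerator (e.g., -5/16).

(0,0): OLD=65 → NEW=0, ERR=65
(0,1): OLD=1447/16 → NEW=0, ERR=1447/16
(0,2): OLD=29585/256 → NEW=0, ERR=29585/256
(0,3): OLD=461047/4096 → NEW=0, ERR=461047/4096
Target (0,3): original=62, with diffused error = 461047/4096

Answer: 461047/4096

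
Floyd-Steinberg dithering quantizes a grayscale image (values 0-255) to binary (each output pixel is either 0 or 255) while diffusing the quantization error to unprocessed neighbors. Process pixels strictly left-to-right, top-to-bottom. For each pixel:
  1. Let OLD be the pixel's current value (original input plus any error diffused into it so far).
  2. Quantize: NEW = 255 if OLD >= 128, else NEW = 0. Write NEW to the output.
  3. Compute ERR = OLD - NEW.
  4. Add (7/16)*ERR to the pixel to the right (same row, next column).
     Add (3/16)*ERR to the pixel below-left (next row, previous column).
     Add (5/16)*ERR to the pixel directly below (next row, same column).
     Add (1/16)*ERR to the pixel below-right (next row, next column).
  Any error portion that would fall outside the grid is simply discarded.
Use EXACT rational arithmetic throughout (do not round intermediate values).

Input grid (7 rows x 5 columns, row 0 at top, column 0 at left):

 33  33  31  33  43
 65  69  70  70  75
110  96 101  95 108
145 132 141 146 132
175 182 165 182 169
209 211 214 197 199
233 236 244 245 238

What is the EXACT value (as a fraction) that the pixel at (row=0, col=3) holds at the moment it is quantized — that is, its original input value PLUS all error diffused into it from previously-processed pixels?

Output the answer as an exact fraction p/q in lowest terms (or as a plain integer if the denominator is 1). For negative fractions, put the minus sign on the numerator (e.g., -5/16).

Answer: 227911/4096

Derivation:
(0,0): OLD=33 → NEW=0, ERR=33
(0,1): OLD=759/16 → NEW=0, ERR=759/16
(0,2): OLD=13249/256 → NEW=0, ERR=13249/256
(0,3): OLD=227911/4096 → NEW=0, ERR=227911/4096
Target (0,3): original=33, with diffused error = 227911/4096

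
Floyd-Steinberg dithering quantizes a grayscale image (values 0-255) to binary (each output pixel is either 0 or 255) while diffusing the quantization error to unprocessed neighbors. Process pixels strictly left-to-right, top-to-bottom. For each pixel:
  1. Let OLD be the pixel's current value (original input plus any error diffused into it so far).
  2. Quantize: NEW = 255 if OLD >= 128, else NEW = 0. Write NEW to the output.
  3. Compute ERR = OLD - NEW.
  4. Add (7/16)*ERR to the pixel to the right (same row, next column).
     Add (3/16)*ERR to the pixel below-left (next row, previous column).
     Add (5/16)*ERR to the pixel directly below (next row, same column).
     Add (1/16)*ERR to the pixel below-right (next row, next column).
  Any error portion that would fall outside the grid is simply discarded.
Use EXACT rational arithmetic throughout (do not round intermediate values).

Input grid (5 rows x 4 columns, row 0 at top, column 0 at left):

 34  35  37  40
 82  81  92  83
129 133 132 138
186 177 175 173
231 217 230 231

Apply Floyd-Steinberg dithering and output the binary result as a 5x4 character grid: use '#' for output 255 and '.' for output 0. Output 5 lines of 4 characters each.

Answer: ....
.#.#
#.#.
##.#
####

Derivation:
(0,0): OLD=34 → NEW=0, ERR=34
(0,1): OLD=399/8 → NEW=0, ERR=399/8
(0,2): OLD=7529/128 → NEW=0, ERR=7529/128
(0,3): OLD=134623/2048 → NEW=0, ERR=134623/2048
(1,0): OLD=13053/128 → NEW=0, ERR=13053/128
(1,1): OLD=158059/1024 → NEW=255, ERR=-103061/1024
(1,2): OLD=2680135/32768 → NEW=0, ERR=2680135/32768
(1,3): OLD=74974113/524288 → NEW=255, ERR=-58719327/524288
(2,0): OLD=2326473/16384 → NEW=255, ERR=-1851447/16384
(2,1): OLD=38702259/524288 → NEW=0, ERR=38702259/524288
(2,2): OLD=170462207/1048576 → NEW=255, ERR=-96924673/1048576
(2,3): OLD=1135354147/16777216 → NEW=0, ERR=1135354147/16777216
(3,0): OLD=1380156345/8388608 → NEW=255, ERR=-758938695/8388608
(3,1): OLD=18266014695/134217728 → NEW=255, ERR=-15959505945/134217728
(3,2): OLD=239217583897/2147483648 → NEW=0, ERR=239217583897/2147483648
(3,3): OLD=8146882748719/34359738368 → NEW=255, ERR=-614850535121/34359738368
(4,0): OLD=387475109253/2147483648 → NEW=255, ERR=-160133220987/2147483648
(4,1): OLD=2790867324559/17179869184 → NEW=255, ERR=-1589999317361/17179869184
(4,2): OLD=117391068335663/549755813888 → NEW=255, ERR=-22796664205777/549755813888
(4,3): OLD=1884372497357561/8796093022208 → NEW=255, ERR=-358631223305479/8796093022208
Row 0: ....
Row 1: .#.#
Row 2: #.#.
Row 3: ##.#
Row 4: ####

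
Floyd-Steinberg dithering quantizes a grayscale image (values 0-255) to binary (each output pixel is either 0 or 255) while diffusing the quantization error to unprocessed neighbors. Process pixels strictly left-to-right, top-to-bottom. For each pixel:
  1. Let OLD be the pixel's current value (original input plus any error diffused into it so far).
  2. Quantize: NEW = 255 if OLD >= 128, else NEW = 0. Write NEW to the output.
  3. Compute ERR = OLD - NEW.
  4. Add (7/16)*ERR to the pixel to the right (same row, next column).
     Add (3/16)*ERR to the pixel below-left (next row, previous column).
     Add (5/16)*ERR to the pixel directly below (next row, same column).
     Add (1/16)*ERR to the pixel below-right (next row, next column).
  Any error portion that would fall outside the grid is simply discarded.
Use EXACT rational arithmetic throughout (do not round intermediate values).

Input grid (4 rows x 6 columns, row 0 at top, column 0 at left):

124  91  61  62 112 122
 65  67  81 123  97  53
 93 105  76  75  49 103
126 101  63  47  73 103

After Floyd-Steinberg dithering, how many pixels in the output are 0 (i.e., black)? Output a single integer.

Answer: 16

Derivation:
(0,0): OLD=124 → NEW=0, ERR=124
(0,1): OLD=581/4 → NEW=255, ERR=-439/4
(0,2): OLD=831/64 → NEW=0, ERR=831/64
(0,3): OLD=69305/1024 → NEW=0, ERR=69305/1024
(0,4): OLD=2320143/16384 → NEW=255, ERR=-1857777/16384
(0,5): OLD=18977129/262144 → NEW=0, ERR=18977129/262144
(1,0): OLD=5323/64 → NEW=0, ERR=5323/64
(1,1): OLD=40589/512 → NEW=0, ERR=40589/512
(1,2): OLD=2057361/16384 → NEW=0, ERR=2057361/16384
(1,3): OLD=11707261/65536 → NEW=255, ERR=-5004419/65536
(1,4): OLD=192775063/4194304 → NEW=0, ERR=192775063/4194304
(1,5): OLD=5948774641/67108864 → NEW=0, ERR=5948774641/67108864
(2,0): OLD=1096543/8192 → NEW=255, ERR=-992417/8192
(2,1): OLD=27660293/262144 → NEW=0, ERR=27660293/262144
(2,2): OLD=637706575/4194304 → NEW=255, ERR=-431840945/4194304
(2,3): OLD=756936855/33554432 → NEW=0, ERR=756936855/33554432
(2,4): OLD=91354269253/1073741824 → NEW=0, ERR=91354269253/1073741824
(2,5): OLD=2934258798131/17179869184 → NEW=255, ERR=-1446607843789/17179869184
(3,0): OLD=452676463/4194304 → NEW=0, ERR=452676463/4194304
(3,1): OLD=5177956803/33554432 → NEW=255, ERR=-3378423357/33554432
(3,2): OLD=-644202887/268435456 → NEW=0, ERR=-644202887/268435456
(3,3): OLD=1074037593451/17179869184 → NEW=0, ERR=1074037593451/17179869184
(3,4): OLD=15470210019851/137438953472 → NEW=0, ERR=15470210019851/137438953472
(3,5): OLD=288619898173637/2199023255552 → NEW=255, ERR=-272131031992123/2199023255552
Output grid:
  Row 0: .#..#.  (4 black, running=4)
  Row 1: ...#..  (5 black, running=9)
  Row 2: #.#..#  (3 black, running=12)
  Row 3: .#...#  (4 black, running=16)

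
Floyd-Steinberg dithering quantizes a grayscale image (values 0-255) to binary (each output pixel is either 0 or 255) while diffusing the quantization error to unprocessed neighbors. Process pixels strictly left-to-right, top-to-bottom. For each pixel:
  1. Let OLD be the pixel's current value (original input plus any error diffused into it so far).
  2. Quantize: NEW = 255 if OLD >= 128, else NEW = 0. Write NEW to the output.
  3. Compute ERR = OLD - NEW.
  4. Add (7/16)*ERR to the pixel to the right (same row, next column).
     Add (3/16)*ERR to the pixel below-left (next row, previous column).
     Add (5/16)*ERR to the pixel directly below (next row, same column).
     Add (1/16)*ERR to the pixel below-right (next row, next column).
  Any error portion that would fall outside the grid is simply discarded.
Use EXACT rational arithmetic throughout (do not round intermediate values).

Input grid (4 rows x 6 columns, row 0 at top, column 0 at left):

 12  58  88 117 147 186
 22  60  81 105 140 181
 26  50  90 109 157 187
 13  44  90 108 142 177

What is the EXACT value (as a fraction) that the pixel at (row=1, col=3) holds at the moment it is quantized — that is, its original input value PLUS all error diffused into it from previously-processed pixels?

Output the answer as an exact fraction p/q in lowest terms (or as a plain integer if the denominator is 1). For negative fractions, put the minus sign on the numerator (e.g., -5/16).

(0,0): OLD=12 → NEW=0, ERR=12
(0,1): OLD=253/4 → NEW=0, ERR=253/4
(0,2): OLD=7403/64 → NEW=0, ERR=7403/64
(0,3): OLD=171629/1024 → NEW=255, ERR=-89491/1024
(0,4): OLD=1782011/16384 → NEW=0, ERR=1782011/16384
(0,5): OLD=61232861/262144 → NEW=255, ERR=-5613859/262144
(1,0): OLD=2407/64 → NEW=0, ERR=2407/64
(1,1): OLD=60753/512 → NEW=0, ERR=60753/512
(1,2): OLD=2566181/16384 → NEW=255, ERR=-1611739/16384
(1,3): OLD=4081217/65536 → NEW=0, ERR=4081217/65536
Target (1,3): original=105, with diffused error = 4081217/65536

Answer: 4081217/65536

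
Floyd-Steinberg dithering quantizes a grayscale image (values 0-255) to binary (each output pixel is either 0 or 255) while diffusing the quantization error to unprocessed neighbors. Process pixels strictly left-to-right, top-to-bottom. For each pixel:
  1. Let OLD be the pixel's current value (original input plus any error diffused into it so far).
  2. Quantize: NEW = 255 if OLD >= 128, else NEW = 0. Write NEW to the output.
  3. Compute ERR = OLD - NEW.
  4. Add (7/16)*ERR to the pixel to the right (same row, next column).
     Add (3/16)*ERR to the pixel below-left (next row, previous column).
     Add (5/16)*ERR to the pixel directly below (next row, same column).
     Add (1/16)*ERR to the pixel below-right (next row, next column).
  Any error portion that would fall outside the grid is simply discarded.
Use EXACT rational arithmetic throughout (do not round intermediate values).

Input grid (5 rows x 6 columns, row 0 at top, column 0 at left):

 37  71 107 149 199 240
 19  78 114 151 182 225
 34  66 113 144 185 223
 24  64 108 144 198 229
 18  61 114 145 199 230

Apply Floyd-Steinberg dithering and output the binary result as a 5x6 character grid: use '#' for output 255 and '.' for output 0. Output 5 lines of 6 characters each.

Answer: ..#.##
..#.##
..##.#
...###
.#.#.#

Derivation:
(0,0): OLD=37 → NEW=0, ERR=37
(0,1): OLD=1395/16 → NEW=0, ERR=1395/16
(0,2): OLD=37157/256 → NEW=255, ERR=-28123/256
(0,3): OLD=413443/4096 → NEW=0, ERR=413443/4096
(0,4): OLD=15935765/65536 → NEW=255, ERR=-775915/65536
(0,5): OLD=246226835/1048576 → NEW=255, ERR=-21160045/1048576
(1,0): OLD=12009/256 → NEW=0, ERR=12009/256
(1,1): OLD=220127/2048 → NEW=0, ERR=220127/2048
(1,2): OLD=9900491/65536 → NEW=255, ERR=-6811189/65536
(1,3): OLD=33551215/262144 → NEW=0, ERR=33551215/262144
(1,4): OLD=3973175405/16777216 → NEW=255, ERR=-305014675/16777216
(1,5): OLD=56371437035/268435456 → NEW=255, ERR=-12079604245/268435456
(2,0): OLD=2254853/32768 → NEW=0, ERR=2254853/32768
(2,1): OLD=118635015/1048576 → NEW=0, ERR=118635015/1048576
(2,2): OLD=2696694997/16777216 → NEW=255, ERR=-1581495083/16777216
(2,3): OLD=17830960237/134217728 → NEW=255, ERR=-16394560403/134217728
(2,4): OLD=538761561543/4294967296 → NEW=0, ERR=538761561543/4294967296
(2,5): OLD=18051322146529/68719476736 → NEW=255, ERR=527855578849/68719476736
(3,0): OLD=1119334709/16777216 → NEW=0, ERR=1119334709/16777216
(3,1): OLD=15458006417/134217728 → NEW=0, ERR=15458006417/134217728
(3,2): OLD=121438038147/1073741824 → NEW=0, ERR=121438038147/1073741824
(3,3): OLD=11884161997001/68719476736 → NEW=255, ERR=-5639304570679/68719476736
(3,4): OLD=107259323519273/549755813888 → NEW=255, ERR=-32928409022167/549755813888
(3,5): OLD=1873882141961927/8796093022208 → NEW=255, ERR=-369121578701113/8796093022208
(4,0): OLD=129802113275/2147483648 → NEW=0, ERR=129802113275/2147483648
(4,1): OLD=5113102418367/34359738368 → NEW=255, ERR=-3648630865473/34359738368
(4,2): OLD=104120251230349/1099511627776 → NEW=0, ERR=104120251230349/1099511627776
(4,3): OLD=2755346466327969/17592186044416 → NEW=255, ERR=-1730660974998111/17592186044416
(4,4): OLD=34971956654586545/281474976710656 → NEW=0, ERR=34971956654586545/281474976710656
(4,5): OLD=1204712812865792311/4503599627370496 → NEW=255, ERR=56294907886315831/4503599627370496
Row 0: ..#.##
Row 1: ..#.##
Row 2: ..##.#
Row 3: ...###
Row 4: .#.#.#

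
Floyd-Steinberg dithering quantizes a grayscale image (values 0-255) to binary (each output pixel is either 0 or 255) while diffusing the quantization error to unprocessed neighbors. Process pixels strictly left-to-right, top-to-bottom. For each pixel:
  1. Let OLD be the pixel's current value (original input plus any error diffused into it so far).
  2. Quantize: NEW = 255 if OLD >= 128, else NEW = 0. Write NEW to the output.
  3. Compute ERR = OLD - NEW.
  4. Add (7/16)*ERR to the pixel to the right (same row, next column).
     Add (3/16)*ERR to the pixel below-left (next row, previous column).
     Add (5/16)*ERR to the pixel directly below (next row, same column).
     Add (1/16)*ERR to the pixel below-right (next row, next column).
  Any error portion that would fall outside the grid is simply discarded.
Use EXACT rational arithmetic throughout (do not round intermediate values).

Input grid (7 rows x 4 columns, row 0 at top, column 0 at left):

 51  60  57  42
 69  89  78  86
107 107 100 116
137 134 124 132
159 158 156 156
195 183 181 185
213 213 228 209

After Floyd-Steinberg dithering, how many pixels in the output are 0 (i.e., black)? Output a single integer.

Answer: 13

Derivation:
(0,0): OLD=51 → NEW=0, ERR=51
(0,1): OLD=1317/16 → NEW=0, ERR=1317/16
(0,2): OLD=23811/256 → NEW=0, ERR=23811/256
(0,3): OLD=338709/4096 → NEW=0, ERR=338709/4096
(1,0): OLD=25695/256 → NEW=0, ERR=25695/256
(1,1): OLD=367129/2048 → NEW=255, ERR=-155111/2048
(1,2): OLD=6198413/65536 → NEW=0, ERR=6198413/65536
(1,3): OLD=166758763/1048576 → NEW=255, ERR=-100628117/1048576
(2,0): OLD=4068643/32768 → NEW=0, ERR=4068643/32768
(2,1): OLD=169514033/1048576 → NEW=255, ERR=-97872847/1048576
(2,2): OLD=138397941/2097152 → NEW=0, ERR=138397941/2097152
(2,3): OLD=4053167745/33554432 → NEW=0, ERR=4053167745/33554432
(3,0): OLD=2655842931/16777216 → NEW=255, ERR=-1622347149/16777216
(3,1): OLD=22188789101/268435456 → NEW=0, ERR=22188789101/268435456
(3,2): OLD=848692727699/4294967296 → NEW=255, ERR=-246523932781/4294967296
(3,3): OLD=10222769739653/68719476736 → NEW=255, ERR=-7300696828027/68719476736
(4,0): OLD=619678395447/4294967296 → NEW=255, ERR=-475538265033/4294967296
(4,1): OLD=4074559964325/34359738368 → NEW=0, ERR=4074559964325/34359738368
(4,2): OLD=192623978336901/1099511627776 → NEW=255, ERR=-87751486745979/1099511627776
(4,3): OLD=1482954742672947/17592186044416 → NEW=0, ERR=1482954742672947/17592186044416
(5,0): OLD=100404532999815/549755813888 → NEW=255, ERR=-39783199541625/549755813888
(5,1): OLD=2929342590750993/17592186044416 → NEW=255, ERR=-1556664850575087/17592186044416
(5,2): OLD=1236413650646189/8796093022208 → NEW=255, ERR=-1006590070016851/8796093022208
(5,3): OLD=43991359636664517/281474976710656 → NEW=255, ERR=-27784759424552763/281474976710656
(6,0): OLD=48918863560984467/281474976710656 → NEW=255, ERR=-22857255500232813/281474976710656
(6,1): OLD=557731099195349301/4503599627370496 → NEW=0, ERR=557731099195349301/4503599627370496
(6,2): OLD=16024203901646121059/72057594037927936 → NEW=255, ERR=-2350482578025502621/72057594037927936
(6,3): OLD=180696738499646919605/1152921504606846976 → NEW=255, ERR=-113298245175099059275/1152921504606846976
Output grid:
  Row 0: ....  (4 black, running=4)
  Row 1: .#.#  (2 black, running=6)
  Row 2: .#..  (3 black, running=9)
  Row 3: #.##  (1 black, running=10)
  Row 4: #.#.  (2 black, running=12)
  Row 5: ####  (0 black, running=12)
  Row 6: #.##  (1 black, running=13)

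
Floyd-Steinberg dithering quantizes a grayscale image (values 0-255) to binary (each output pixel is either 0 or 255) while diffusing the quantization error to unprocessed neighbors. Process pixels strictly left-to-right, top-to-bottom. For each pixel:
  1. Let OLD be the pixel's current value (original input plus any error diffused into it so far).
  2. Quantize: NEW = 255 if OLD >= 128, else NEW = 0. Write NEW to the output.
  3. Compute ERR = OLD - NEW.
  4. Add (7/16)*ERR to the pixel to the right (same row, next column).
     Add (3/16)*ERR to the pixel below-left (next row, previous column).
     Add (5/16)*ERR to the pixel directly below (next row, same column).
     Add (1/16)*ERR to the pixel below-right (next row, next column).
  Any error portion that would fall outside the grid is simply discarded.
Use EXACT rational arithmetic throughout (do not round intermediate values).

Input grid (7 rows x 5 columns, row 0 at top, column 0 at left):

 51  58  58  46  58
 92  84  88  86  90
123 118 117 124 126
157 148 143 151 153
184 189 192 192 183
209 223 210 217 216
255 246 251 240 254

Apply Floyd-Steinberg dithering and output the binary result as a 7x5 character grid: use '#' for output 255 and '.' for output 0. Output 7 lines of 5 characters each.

Answer: .....
.#.#.
#.#.#
#.#.#
#####
##.##
#####

Derivation:
(0,0): OLD=51 → NEW=0, ERR=51
(0,1): OLD=1285/16 → NEW=0, ERR=1285/16
(0,2): OLD=23843/256 → NEW=0, ERR=23843/256
(0,3): OLD=355317/4096 → NEW=0, ERR=355317/4096
(0,4): OLD=6288307/65536 → NEW=0, ERR=6288307/65536
(1,0): OLD=31487/256 → NEW=0, ERR=31487/256
(1,1): OLD=375929/2048 → NEW=255, ERR=-146311/2048
(1,2): OLD=7021165/65536 → NEW=0, ERR=7021165/65536
(1,3): OLD=48179945/262144 → NEW=255, ERR=-18666775/262144
(1,4): OLD=395326363/4194304 → NEW=0, ERR=395326363/4194304
(2,0): OLD=4851011/32768 → NEW=255, ERR=-3504829/32768
(2,1): OLD=80378769/1048576 → NEW=0, ERR=80378769/1048576
(2,2): OLD=2788366323/16777216 → NEW=255, ERR=-1489823757/16777216
(2,3): OLD=23425196841/268435456 → NEW=0, ERR=23425196841/268435456
(2,4): OLD=812531915743/4294967296 → NEW=255, ERR=-282684744737/4294967296
(3,0): OLD=2314386579/16777216 → NEW=255, ERR=-1963803501/16777216
(3,1): OLD=13074090391/134217728 → NEW=0, ERR=13074090391/134217728
(3,2): OLD=768884243629/4294967296 → NEW=255, ERR=-326332416851/4294967296
(3,3): OLD=1092110087557/8589934592 → NEW=0, ERR=1092110087557/8589934592
(3,4): OLD=26595689345657/137438953472 → NEW=255, ERR=-8451243789703/137438953472
(4,0): OLD=355807122365/2147483648 → NEW=255, ERR=-191801207875/2147483648
(4,1): OLD=10912887708605/68719476736 → NEW=255, ERR=-6610578859075/68719476736
(4,2): OLD=171630163552947/1099511627776 → NEW=255, ERR=-108745301529933/1099511627776
(4,3): OLD=3029062116188093/17592186044416 → NEW=255, ERR=-1456945325137987/17592186044416
(4,4): OLD=38139148895990955/281474976710656 → NEW=255, ERR=-33636970165226325/281474976710656
(5,0): OLD=179278000367959/1099511627776 → NEW=255, ERR=-101097464714921/1099511627776
(5,1): OLD=1131045401576261/8796093022208 → NEW=255, ERR=-1111958319086779/8796093022208
(5,2): OLD=28779560356291053/281474976710656 → NEW=0, ERR=28779560356291053/281474976710656
(5,3): OLD=233358176983763555/1125899906842624 → NEW=255, ERR=-53746299261105565/1125899906842624
(5,4): OLD=2748902079107011921/18014398509481984 → NEW=255, ERR=-1844769540810893999/18014398509481984
(6,0): OLD=28508285984751463/140737488355328 → NEW=255, ERR=-7379773545857177/140737488355328
(6,1): OLD=887113077739110281/4503599627370496 → NEW=255, ERR=-261304827240366199/4503599627370496
(6,2): OLD=17345408890834935155/72057594037927936 → NEW=255, ERR=-1029277588836688525/72057594037927936
(6,3): OLD=237527735181712455345/1152921504606846976 → NEW=255, ERR=-56467248493033523535/1152921504606846976
(6,4): OLD=3644839791768133267479/18446744073709551616 → NEW=255, ERR=-1059079947027802394601/18446744073709551616
Row 0: .....
Row 1: .#.#.
Row 2: #.#.#
Row 3: #.#.#
Row 4: #####
Row 5: ##.##
Row 6: #####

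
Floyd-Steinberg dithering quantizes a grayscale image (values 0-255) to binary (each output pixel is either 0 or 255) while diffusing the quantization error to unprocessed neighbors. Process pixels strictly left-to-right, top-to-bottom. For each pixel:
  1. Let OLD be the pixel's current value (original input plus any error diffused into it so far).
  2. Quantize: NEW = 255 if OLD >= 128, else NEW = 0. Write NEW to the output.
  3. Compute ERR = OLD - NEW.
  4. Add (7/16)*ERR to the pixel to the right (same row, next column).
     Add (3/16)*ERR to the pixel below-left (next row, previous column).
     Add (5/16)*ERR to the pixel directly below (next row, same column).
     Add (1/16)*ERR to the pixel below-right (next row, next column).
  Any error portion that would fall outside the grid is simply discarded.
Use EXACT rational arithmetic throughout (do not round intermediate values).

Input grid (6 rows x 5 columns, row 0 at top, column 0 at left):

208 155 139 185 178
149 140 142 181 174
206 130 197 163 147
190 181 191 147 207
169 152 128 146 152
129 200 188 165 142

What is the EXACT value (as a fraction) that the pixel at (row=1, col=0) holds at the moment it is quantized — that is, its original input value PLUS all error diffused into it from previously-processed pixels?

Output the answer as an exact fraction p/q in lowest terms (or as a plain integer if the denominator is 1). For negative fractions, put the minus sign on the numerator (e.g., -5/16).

(0,0): OLD=208 → NEW=255, ERR=-47
(0,1): OLD=2151/16 → NEW=255, ERR=-1929/16
(0,2): OLD=22081/256 → NEW=0, ERR=22081/256
(0,3): OLD=912327/4096 → NEW=255, ERR=-132153/4096
(0,4): OLD=10740337/65536 → NEW=255, ERR=-5971343/65536
(1,0): OLD=28597/256 → NEW=0, ERR=28597/256
Target (1,0): original=149, with diffused error = 28597/256

Answer: 28597/256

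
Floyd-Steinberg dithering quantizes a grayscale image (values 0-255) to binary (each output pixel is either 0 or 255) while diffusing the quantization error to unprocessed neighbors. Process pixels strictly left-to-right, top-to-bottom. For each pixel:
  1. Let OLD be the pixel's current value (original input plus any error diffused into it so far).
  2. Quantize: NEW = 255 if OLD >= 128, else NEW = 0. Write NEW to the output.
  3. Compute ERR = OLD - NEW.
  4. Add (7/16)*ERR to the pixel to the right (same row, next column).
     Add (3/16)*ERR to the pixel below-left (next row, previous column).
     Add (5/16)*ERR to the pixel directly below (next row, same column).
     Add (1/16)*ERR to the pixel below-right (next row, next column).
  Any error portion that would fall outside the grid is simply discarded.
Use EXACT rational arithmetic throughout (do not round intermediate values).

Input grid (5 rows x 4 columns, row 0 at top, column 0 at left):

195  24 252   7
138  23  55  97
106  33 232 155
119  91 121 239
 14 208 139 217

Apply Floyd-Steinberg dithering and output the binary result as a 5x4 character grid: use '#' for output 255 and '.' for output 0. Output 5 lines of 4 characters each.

Answer: #.#.
...#
#.#.
.#.#
.###

Derivation:
(0,0): OLD=195 → NEW=255, ERR=-60
(0,1): OLD=-9/4 → NEW=0, ERR=-9/4
(0,2): OLD=16065/64 → NEW=255, ERR=-255/64
(0,3): OLD=5383/1024 → NEW=0, ERR=5383/1024
(1,0): OLD=7605/64 → NEW=0, ERR=7605/64
(1,1): OLD=35731/512 → NEW=0, ERR=35731/512
(1,2): OLD=1394799/16384 → NEW=0, ERR=1394799/16384
(1,3): OLD=35556921/262144 → NEW=255, ERR=-31289799/262144
(2,0): OLD=1279745/8192 → NEW=255, ERR=-809215/8192
(2,1): OLD=9169979/262144 → NEW=0, ERR=9169979/262144
(2,2): OLD=134159647/524288 → NEW=255, ERR=466207/524288
(2,3): OLD=1035233267/8388608 → NEW=0, ERR=1035233267/8388608
(3,0): OLD=397157713/4194304 → NEW=0, ERR=397157713/4194304
(3,1): OLD=9217479823/67108864 → NEW=255, ERR=-7895280497/67108864
(3,2): OLD=102147282737/1073741824 → NEW=0, ERR=102147282737/1073741824
(3,3): OLD=5484523796951/17179869184 → NEW=255, ERR=1103657155031/17179869184
(4,0): OLD=23119161085/1073741824 → NEW=0, ERR=23119161085/1073741824
(4,1): OLD=1755869350423/8589934592 → NEW=255, ERR=-434563970537/8589934592
(4,2): OLD=41585695754519/274877906944 → NEW=255, ERR=-28508170516201/274877906944
(4,3): OLD=869261176079313/4398046511104 → NEW=255, ERR=-252240684252207/4398046511104
Row 0: #.#.
Row 1: ...#
Row 2: #.#.
Row 3: .#.#
Row 4: .###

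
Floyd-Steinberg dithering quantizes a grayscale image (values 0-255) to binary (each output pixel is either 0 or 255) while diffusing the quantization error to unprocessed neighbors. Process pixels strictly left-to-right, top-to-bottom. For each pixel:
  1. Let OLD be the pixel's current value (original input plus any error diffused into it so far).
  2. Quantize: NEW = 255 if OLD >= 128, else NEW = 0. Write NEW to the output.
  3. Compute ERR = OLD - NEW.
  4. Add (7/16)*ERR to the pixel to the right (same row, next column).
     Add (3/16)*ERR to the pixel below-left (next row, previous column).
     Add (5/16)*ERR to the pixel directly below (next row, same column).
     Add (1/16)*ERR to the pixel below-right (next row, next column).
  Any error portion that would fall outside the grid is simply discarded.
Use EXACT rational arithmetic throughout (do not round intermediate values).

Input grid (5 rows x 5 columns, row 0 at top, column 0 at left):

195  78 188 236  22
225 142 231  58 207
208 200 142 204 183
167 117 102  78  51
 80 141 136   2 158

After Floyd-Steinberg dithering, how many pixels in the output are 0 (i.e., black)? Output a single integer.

Answer: 11

Derivation:
(0,0): OLD=195 → NEW=255, ERR=-60
(0,1): OLD=207/4 → NEW=0, ERR=207/4
(0,2): OLD=13481/64 → NEW=255, ERR=-2839/64
(0,3): OLD=221791/1024 → NEW=255, ERR=-39329/1024
(0,4): OLD=85145/16384 → NEW=0, ERR=85145/16384
(1,0): OLD=13821/64 → NEW=255, ERR=-2499/64
(1,1): OLD=66059/512 → NEW=255, ERR=-64501/512
(1,2): OLD=2589575/16384 → NEW=255, ERR=-1588345/16384
(1,3): OLD=117067/65536 → NEW=0, ERR=117067/65536
(1,4): OLD=217060545/1048576 → NEW=255, ERR=-50326335/1048576
(2,0): OLD=1410473/8192 → NEW=255, ERR=-678487/8192
(2,1): OLD=27205043/262144 → NEW=0, ERR=27205043/262144
(2,2): OLD=627339161/4194304 → NEW=255, ERR=-442208359/4194304
(2,3): OLD=9621678843/67108864 → NEW=255, ERR=-7491081477/67108864
(2,4): OLD=128072632861/1073741824 → NEW=0, ERR=128072632861/1073741824
(3,0): OLD=673505977/4194304 → NEW=255, ERR=-396041543/4194304
(3,1): OLD=2790919653/33554432 → NEW=0, ERR=2790919653/33554432
(3,2): OLD=97709119047/1073741824 → NEW=0, ERR=97709119047/1073741824
(3,3): OLD=211964958775/2147483648 → NEW=0, ERR=211964958775/2147483648
(3,4): OLD=4277113089539/34359738368 → NEW=0, ERR=4277113089539/34359738368
(4,0): OLD=35480770199/536870912 → NEW=0, ERR=35480770199/536870912
(4,1): OLD=3557380204343/17179869184 → NEW=255, ERR=-823486437577/17179869184
(4,2): OLD=45951829678041/274877906944 → NEW=255, ERR=-24142036592679/274877906944
(4,3): OLD=103123659114423/4398046511104 → NEW=0, ERR=103123659114423/4398046511104
(4,4): OLD=15011583806748033/70368744177664 → NEW=255, ERR=-2932445958556287/70368744177664
Output grid:
  Row 0: #.##.  (2 black, running=2)
  Row 1: ###.#  (1 black, running=3)
  Row 2: #.##.  (2 black, running=5)
  Row 3: #....  (4 black, running=9)
  Row 4: .##.#  (2 black, running=11)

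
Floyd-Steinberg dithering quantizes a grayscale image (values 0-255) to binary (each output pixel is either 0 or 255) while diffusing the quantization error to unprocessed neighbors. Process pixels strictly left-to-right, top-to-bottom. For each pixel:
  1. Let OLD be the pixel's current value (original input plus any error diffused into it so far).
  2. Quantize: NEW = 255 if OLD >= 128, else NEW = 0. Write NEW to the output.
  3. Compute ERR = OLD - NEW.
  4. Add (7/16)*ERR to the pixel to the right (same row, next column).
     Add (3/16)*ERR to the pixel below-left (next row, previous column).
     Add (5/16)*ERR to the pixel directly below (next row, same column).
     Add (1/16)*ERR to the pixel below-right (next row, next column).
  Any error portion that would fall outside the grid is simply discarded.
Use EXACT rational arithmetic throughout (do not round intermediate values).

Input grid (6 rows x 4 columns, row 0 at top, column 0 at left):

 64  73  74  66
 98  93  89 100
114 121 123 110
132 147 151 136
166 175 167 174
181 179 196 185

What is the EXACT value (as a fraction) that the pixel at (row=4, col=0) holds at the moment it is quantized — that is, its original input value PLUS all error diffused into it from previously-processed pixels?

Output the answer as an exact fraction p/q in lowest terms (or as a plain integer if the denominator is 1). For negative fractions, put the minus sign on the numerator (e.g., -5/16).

(0,0): OLD=64 → NEW=0, ERR=64
(0,1): OLD=101 → NEW=0, ERR=101
(0,2): OLD=1891/16 → NEW=0, ERR=1891/16
(0,3): OLD=30133/256 → NEW=0, ERR=30133/256
(1,0): OLD=2191/16 → NEW=255, ERR=-1889/16
(1,1): OLD=12681/128 → NEW=0, ERR=12681/128
(1,2): OLD=809613/4096 → NEW=255, ERR=-234867/4096
(1,3): OLD=7804267/65536 → NEW=0, ERR=7804267/65536
(2,0): OLD=195955/2048 → NEW=0, ERR=195955/2048
(2,1): OLD=11514001/65536 → NEW=255, ERR=-5197679/65536
(2,2): OLD=12963401/131072 → NEW=0, ERR=12963401/131072
(2,3): OLD=391957453/2097152 → NEW=255, ERR=-142816307/2097152
(3,0): OLD=154171795/1048576 → NEW=255, ERR=-113215085/1048576
(3,1): OLD=1669381421/16777216 → NEW=0, ERR=1669381421/16777216
(3,2): OLD=55757803251/268435456 → NEW=255, ERR=-12693238029/268435456
(3,3): OLD=430409494821/4294967296 → NEW=0, ERR=430409494821/4294967296
(4,0): OLD=40511223159/268435456 → NEW=255, ERR=-27939818121/268435456
Target (4,0): original=166, with diffused error = 40511223159/268435456

Answer: 40511223159/268435456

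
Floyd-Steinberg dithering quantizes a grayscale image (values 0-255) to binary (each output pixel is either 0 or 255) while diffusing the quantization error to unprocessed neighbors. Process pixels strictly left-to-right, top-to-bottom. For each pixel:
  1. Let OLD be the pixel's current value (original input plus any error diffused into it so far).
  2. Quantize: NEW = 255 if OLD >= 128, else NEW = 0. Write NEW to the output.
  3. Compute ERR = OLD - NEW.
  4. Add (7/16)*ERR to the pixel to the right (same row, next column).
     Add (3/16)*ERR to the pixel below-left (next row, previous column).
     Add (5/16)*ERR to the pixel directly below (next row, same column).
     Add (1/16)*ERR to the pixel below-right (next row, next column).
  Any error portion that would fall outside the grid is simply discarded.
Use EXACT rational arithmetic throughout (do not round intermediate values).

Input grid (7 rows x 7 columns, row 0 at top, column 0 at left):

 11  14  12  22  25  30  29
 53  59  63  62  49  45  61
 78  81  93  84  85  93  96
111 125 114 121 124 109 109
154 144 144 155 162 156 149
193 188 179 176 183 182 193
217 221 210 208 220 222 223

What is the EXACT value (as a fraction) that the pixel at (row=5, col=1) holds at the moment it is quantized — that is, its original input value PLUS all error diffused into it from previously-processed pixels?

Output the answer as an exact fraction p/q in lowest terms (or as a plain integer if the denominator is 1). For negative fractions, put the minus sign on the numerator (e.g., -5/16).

Answer: 700261977212689/4398046511104

Derivation:
(0,0): OLD=11 → NEW=0, ERR=11
(0,1): OLD=301/16 → NEW=0, ERR=301/16
(0,2): OLD=5179/256 → NEW=0, ERR=5179/256
(0,3): OLD=126365/4096 → NEW=0, ERR=126365/4096
(0,4): OLD=2522955/65536 → NEW=0, ERR=2522955/65536
(0,5): OLD=49117965/1048576 → NEW=0, ERR=49117965/1048576
(0,6): OLD=830365019/16777216 → NEW=0, ERR=830365019/16777216
(1,0): OLD=15351/256 → NEW=0, ERR=15351/256
(1,1): OLD=195777/2048 → NEW=0, ERR=195777/2048
(1,2): OLD=7740117/65536 → NEW=0, ERR=7740117/65536
(1,3): OLD=34549105/262144 → NEW=255, ERR=-32297615/262144
(1,4): OLD=299290099/16777216 → NEW=0, ERR=299290099/16777216
(1,5): OLD=10620517475/134217728 → NEW=0, ERR=10620517475/134217728
(1,6): OLD=244841825133/2147483648 → NEW=0, ERR=244841825133/2147483648
(2,0): OLD=3757275/32768 → NEW=0, ERR=3757275/32768
(2,1): OLD=196011033/1048576 → NEW=255, ERR=-71375847/1048576
(2,2): OLD=1392525963/16777216 → NEW=0, ERR=1392525963/16777216
(2,3): OLD=12420181747/134217728 → NEW=0, ERR=12420181747/134217728
(2,4): OLD=148387079907/1073741824 → NEW=255, ERR=-125417085213/1073741824
(2,5): OLD=3062092481313/34359738368 → NEW=0, ERR=3062092481313/34359738368
(2,6): OLD=96517403986679/549755813888 → NEW=255, ERR=-43670328554761/549755813888
(3,0): OLD=2249307435/16777216 → NEW=255, ERR=-2028882645/16777216
(3,1): OLD=9871744207/134217728 → NEW=0, ERR=9871744207/134217728
(3,2): OLD=198870410333/1073741824 → NEW=255, ERR=-74933754787/1073741824
(3,3): OLD=440976390907/4294967296 → NEW=0, ERR=440976390907/4294967296
(3,4): OLD=85163509149995/549755813888 → NEW=255, ERR=-55024223391445/549755813888
(3,5): OLD=311673720446129/4398046511104 → NEW=0, ERR=311673720446129/4398046511104
(3,6): OLD=8497043853905903/70368744177664 → NEW=0, ERR=8497043853905903/70368744177664
(4,0): OLD=279172408613/2147483648 → NEW=255, ERR=-268435921627/2147483648
(4,1): OLD=3149190902881/34359738368 → NEW=0, ERR=3149190902881/34359738368
(4,2): OLD=102330372652879/549755813888 → NEW=255, ERR=-37857359888561/549755813888
(4,3): OLD=588589518388757/4398046511104 → NEW=255, ERR=-532912341942763/4398046511104
(4,4): OLD=3427481106575791/35184372088832 → NEW=0, ERR=3427481106575791/35184372088832
(4,5): OLD=267007049562813487/1125899906842624 → NEW=255, ERR=-20097426682055633/1125899906842624
(4,6): OLD=3303015371885107449/18014398509481984 → NEW=255, ERR=-1290656248032798471/18014398509481984
(5,0): OLD=94075571058867/549755813888 → NEW=255, ERR=-46112161482573/549755813888
(5,1): OLD=700261977212689/4398046511104 → NEW=255, ERR=-421239883118831/4398046511104
Target (5,1): original=188, with diffused error = 700261977212689/4398046511104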